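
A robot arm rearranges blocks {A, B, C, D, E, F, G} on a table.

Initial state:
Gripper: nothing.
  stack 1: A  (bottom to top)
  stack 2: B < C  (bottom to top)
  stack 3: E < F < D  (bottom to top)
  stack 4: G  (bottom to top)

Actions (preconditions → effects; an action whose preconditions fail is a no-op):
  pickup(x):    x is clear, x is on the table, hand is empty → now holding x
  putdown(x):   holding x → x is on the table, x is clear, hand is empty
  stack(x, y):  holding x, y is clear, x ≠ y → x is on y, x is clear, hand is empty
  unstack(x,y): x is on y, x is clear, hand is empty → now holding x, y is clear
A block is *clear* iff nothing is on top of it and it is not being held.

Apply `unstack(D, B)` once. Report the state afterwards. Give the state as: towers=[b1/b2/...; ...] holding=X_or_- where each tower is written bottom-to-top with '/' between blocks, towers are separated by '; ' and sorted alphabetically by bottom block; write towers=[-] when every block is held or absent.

before: towers=[A; B/C; E/F/D; G] holding=-
pre[unstack(D, B)]: on(D,B) no, clear(D) yes, handempty yes
on(D,B) unmet → unstack(D, B) is a no-op
after:  towers=[A; B/C; E/F/D; G] holding=-

towers=[A; B/C; E/F/D; G] holding=-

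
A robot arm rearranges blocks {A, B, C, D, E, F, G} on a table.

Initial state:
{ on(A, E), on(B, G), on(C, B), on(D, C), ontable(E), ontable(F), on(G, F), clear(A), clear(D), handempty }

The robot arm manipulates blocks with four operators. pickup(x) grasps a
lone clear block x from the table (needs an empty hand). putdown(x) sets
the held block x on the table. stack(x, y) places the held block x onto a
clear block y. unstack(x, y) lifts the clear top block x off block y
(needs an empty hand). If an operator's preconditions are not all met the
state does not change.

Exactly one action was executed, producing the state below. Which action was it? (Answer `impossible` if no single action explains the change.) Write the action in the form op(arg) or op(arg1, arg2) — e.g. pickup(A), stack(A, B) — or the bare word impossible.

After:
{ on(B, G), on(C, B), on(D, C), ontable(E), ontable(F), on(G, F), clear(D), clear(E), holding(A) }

target: towers=[E; F/G/B/C/D] holding=A
     unstack(D, C) → towers=[E/A; F/G/B/C] holding=D
     unstack(A, E) → towers=[E; F/G/B/C/D] holding=A  ← match

unstack(A, E)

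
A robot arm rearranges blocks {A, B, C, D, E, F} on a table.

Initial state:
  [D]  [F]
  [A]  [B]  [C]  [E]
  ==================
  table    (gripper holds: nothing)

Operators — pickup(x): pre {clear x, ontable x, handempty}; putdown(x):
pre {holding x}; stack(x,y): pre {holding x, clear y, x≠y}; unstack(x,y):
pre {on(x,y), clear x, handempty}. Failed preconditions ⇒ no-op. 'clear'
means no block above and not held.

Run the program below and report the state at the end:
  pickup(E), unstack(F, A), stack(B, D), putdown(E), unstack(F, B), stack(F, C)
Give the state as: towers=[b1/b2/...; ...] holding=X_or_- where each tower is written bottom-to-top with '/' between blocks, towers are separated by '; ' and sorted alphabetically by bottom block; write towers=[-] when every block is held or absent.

towers=[A/D; B; C/F; E] holding=-

step 1 (pickup(E)): towers=[A/D; B/F; C] holding=E
step 2 (unstack(F, A)) [no-op]: towers=[A/D; B/F; C] holding=E
step 3 (stack(B, D)) [no-op]: towers=[A/D; B/F; C] holding=E
step 4 (putdown(E)): towers=[A/D; B/F; C; E] holding=-
step 5 (unstack(F, B)): towers=[A/D; B; C; E] holding=F
step 6 (stack(F, C)): towers=[A/D; B; C/F; E] holding=-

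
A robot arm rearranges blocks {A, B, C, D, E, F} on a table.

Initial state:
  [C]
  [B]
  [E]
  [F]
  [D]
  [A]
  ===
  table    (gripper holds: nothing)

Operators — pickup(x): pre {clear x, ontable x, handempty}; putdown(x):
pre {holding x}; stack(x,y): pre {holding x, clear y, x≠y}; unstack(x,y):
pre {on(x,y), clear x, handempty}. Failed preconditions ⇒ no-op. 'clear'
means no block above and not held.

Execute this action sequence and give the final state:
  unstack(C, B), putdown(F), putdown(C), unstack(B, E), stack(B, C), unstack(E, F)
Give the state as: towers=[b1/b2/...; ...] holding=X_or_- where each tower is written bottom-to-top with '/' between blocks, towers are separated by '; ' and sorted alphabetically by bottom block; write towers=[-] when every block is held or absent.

towers=[A/D/F; C/B] holding=E

step 1 (unstack(C, B)): towers=[A/D/F/E/B] holding=C
step 2 (putdown(F)) [no-op]: towers=[A/D/F/E/B] holding=C
step 3 (putdown(C)): towers=[A/D/F/E/B; C] holding=-
step 4 (unstack(B, E)): towers=[A/D/F/E; C] holding=B
step 5 (stack(B, C)): towers=[A/D/F/E; C/B] holding=-
step 6 (unstack(E, F)): towers=[A/D/F; C/B] holding=E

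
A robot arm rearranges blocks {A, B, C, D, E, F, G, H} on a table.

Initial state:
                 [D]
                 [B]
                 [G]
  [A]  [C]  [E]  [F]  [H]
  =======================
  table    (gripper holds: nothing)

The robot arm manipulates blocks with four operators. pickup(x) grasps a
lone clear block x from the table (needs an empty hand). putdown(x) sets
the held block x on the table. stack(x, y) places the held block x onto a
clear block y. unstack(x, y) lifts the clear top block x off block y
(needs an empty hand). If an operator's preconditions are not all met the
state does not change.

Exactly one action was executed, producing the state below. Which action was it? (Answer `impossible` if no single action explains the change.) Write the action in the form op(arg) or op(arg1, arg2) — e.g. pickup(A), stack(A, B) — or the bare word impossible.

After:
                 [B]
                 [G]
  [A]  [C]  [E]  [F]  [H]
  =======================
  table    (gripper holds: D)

target: towers=[A; C; E; F/G/B; H] holding=D
         pickup(A) → towers=[C; E; F/G/B/D; H] holding=A
         pickup(E) → towers=[A; C; F/G/B/D; H] holding=E
         pickup(H) → towers=[A; C; E; F/G/B/D] holding=H
     unstack(D, B) → towers=[A; C; E; F/G/B; H] holding=D  ← match
         pickup(C) → towers=[A; E; F/G/B/D; H] holding=C

unstack(D, B)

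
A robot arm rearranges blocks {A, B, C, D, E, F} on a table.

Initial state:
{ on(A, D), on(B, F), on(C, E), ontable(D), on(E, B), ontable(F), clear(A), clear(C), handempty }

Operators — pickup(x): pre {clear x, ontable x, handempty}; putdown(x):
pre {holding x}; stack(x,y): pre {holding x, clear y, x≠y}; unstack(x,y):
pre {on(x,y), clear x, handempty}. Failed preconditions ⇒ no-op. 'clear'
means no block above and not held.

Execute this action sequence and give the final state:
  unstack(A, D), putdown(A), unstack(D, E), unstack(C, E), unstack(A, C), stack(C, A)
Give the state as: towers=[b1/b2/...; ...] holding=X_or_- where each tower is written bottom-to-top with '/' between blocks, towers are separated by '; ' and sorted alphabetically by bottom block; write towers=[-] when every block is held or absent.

step 1 (unstack(A, D)): towers=[D; F/B/E/C] holding=A
step 2 (putdown(A)): towers=[A; D; F/B/E/C] holding=-
step 3 (unstack(D, E)) [no-op]: towers=[A; D; F/B/E/C] holding=-
step 4 (unstack(C, E)): towers=[A; D; F/B/E] holding=C
step 5 (unstack(A, C)) [no-op]: towers=[A; D; F/B/E] holding=C
step 6 (stack(C, A)): towers=[A/C; D; F/B/E] holding=-

towers=[A/C; D; F/B/E] holding=-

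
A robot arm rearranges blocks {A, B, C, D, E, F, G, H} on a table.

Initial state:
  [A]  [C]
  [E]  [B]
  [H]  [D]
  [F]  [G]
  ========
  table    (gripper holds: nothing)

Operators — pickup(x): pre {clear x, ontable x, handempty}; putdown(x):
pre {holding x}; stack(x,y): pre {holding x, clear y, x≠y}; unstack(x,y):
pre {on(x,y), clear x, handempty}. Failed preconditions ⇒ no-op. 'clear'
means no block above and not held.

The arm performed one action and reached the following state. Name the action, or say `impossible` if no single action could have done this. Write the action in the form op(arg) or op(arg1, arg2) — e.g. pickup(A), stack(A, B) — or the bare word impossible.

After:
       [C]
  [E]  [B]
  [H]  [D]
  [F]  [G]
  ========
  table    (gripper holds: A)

unstack(A, E)

target: towers=[F/H/E; G/D/B/C] holding=A
     unstack(A, E) → towers=[F/H/E; G/D/B/C] holding=A  ← match
     unstack(C, B) → towers=[F/H/E/A; G/D/B] holding=C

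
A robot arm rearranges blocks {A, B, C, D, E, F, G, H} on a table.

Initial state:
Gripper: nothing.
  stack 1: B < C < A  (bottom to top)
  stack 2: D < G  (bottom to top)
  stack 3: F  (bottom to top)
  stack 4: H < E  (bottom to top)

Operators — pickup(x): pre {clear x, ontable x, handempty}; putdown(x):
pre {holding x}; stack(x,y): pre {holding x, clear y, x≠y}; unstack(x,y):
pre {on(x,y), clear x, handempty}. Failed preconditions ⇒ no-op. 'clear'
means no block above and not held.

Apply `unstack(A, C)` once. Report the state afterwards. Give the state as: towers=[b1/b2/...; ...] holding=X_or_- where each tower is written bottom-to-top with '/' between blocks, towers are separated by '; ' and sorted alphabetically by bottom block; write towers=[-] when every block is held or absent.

towers=[B/C; D/G; F; H/E] holding=A

before: towers=[B/C/A; D/G; F; H/E] holding=-
pre[unstack(A, C)]: on(A,C) yes, clear(A) yes, handempty yes
all met → apply unstack(A, C)
after:  towers=[B/C; D/G; F; H/E] holding=A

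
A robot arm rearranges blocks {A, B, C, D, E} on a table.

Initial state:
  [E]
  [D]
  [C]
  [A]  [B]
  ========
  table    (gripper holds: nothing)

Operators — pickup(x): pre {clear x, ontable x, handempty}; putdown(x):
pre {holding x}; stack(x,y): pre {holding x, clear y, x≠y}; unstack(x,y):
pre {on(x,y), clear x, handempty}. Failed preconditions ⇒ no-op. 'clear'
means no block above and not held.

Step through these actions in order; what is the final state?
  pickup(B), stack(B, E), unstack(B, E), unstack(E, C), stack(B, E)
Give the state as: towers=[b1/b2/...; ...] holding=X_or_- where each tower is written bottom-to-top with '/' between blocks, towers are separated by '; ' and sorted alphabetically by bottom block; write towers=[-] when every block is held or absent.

towers=[A/C/D/E/B] holding=-

step 1 (pickup(B)): towers=[A/C/D/E] holding=B
step 2 (stack(B, E)): towers=[A/C/D/E/B] holding=-
step 3 (unstack(B, E)): towers=[A/C/D/E] holding=B
step 4 (unstack(E, C)) [no-op]: towers=[A/C/D/E] holding=B
step 5 (stack(B, E)): towers=[A/C/D/E/B] holding=-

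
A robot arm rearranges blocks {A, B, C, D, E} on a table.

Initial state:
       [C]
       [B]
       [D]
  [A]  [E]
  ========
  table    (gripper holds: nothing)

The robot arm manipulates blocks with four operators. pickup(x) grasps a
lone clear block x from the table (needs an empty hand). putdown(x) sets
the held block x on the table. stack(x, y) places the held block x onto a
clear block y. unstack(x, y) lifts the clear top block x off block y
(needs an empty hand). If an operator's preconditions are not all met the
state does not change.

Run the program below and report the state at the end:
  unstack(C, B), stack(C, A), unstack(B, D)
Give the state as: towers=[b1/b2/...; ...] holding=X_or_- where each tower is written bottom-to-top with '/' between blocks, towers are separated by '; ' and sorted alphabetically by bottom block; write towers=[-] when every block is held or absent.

towers=[A/C; E/D] holding=B

step 1 (unstack(C, B)): towers=[A; E/D/B] holding=C
step 2 (stack(C, A)): towers=[A/C; E/D/B] holding=-
step 3 (unstack(B, D)): towers=[A/C; E/D] holding=B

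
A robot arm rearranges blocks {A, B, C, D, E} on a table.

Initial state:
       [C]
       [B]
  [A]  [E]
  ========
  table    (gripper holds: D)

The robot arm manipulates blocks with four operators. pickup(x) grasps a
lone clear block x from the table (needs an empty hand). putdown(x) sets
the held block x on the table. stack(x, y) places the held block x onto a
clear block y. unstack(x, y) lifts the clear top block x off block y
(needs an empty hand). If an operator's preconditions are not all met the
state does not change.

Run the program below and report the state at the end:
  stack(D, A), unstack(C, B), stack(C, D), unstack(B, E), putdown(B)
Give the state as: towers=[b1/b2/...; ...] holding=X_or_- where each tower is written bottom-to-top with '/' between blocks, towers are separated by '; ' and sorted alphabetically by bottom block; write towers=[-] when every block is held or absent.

towers=[A/D/C; B; E] holding=-

step 1 (stack(D, A)): towers=[A/D; E/B/C] holding=-
step 2 (unstack(C, B)): towers=[A/D; E/B] holding=C
step 3 (stack(C, D)): towers=[A/D/C; E/B] holding=-
step 4 (unstack(B, E)): towers=[A/D/C; E] holding=B
step 5 (putdown(B)): towers=[A/D/C; B; E] holding=-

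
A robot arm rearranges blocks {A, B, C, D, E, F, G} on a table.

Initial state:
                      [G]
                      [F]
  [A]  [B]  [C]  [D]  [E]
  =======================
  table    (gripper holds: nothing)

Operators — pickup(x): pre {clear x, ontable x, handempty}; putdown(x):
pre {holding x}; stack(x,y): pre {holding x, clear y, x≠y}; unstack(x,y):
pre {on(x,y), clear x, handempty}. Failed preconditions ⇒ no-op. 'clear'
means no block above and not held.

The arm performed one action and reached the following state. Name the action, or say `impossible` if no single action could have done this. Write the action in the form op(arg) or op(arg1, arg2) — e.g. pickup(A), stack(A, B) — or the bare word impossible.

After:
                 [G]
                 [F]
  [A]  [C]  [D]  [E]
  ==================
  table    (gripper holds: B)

target: towers=[A; C; D; E/F/G] holding=B
         pickup(B) → towers=[A; C; D; E/F/G] holding=B  ← match
     unstack(G, F) → towers=[A; B; C; D; E/F] holding=G
         pickup(D) → towers=[A; B; C; E/F/G] holding=D
         pickup(A) → towers=[B; C; D; E/F/G] holding=A
         pickup(C) → towers=[A; B; D; E/F/G] holding=C

pickup(B)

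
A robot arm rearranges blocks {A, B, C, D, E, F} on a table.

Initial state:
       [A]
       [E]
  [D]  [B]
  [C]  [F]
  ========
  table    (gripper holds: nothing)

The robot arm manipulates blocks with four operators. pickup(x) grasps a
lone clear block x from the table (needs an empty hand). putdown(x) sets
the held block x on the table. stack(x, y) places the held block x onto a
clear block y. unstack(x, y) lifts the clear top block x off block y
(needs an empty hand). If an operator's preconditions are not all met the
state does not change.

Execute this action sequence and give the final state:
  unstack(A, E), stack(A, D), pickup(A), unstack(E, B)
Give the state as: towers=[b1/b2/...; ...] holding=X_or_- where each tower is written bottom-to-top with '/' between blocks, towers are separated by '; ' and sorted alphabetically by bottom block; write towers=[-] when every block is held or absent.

step 1 (unstack(A, E)): towers=[C/D; F/B/E] holding=A
step 2 (stack(A, D)): towers=[C/D/A; F/B/E] holding=-
step 3 (pickup(A)) [no-op]: towers=[C/D/A; F/B/E] holding=-
step 4 (unstack(E, B)): towers=[C/D/A; F/B] holding=E

towers=[C/D/A; F/B] holding=E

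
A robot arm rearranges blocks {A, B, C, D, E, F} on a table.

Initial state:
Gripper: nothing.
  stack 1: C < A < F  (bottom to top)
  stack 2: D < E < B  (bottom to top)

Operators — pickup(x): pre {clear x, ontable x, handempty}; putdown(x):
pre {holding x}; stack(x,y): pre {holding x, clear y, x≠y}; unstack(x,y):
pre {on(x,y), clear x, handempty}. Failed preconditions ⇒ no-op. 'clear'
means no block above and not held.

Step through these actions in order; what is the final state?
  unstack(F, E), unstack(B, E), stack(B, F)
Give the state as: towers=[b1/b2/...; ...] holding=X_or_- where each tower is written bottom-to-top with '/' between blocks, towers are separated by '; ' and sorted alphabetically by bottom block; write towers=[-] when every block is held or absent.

step 1 (unstack(F, E)) [no-op]: towers=[C/A/F; D/E/B] holding=-
step 2 (unstack(B, E)): towers=[C/A/F; D/E] holding=B
step 3 (stack(B, F)): towers=[C/A/F/B; D/E] holding=-

towers=[C/A/F/B; D/E] holding=-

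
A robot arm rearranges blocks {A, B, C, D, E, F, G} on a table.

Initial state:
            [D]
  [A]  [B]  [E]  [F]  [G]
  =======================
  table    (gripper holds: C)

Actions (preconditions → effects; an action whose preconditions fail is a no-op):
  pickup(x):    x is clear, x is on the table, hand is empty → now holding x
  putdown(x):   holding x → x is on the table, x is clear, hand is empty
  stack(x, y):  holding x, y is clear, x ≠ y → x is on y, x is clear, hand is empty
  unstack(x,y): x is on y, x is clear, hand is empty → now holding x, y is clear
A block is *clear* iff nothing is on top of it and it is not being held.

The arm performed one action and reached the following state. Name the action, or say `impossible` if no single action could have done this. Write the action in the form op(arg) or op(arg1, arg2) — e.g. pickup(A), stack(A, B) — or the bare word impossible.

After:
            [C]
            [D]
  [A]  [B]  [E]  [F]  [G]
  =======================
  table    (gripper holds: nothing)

stack(C, D)

target: towers=[A; B; E/D/C; F; G] holding=-
        putdown(C) → towers=[A; B; C; E/D; F; G] holding=-
       stack(C, B) → towers=[A; B/C; E/D; F; G] holding=-
       stack(C, F) → towers=[A; B; E/D; F/C; G] holding=-
       stack(C, G) → towers=[A; B; E/D; F; G/C] holding=-
       stack(C, D) → towers=[A; B; E/D/C; F; G] holding=-  ← match
       stack(C, A) → towers=[A/C; B; E/D; F; G] holding=-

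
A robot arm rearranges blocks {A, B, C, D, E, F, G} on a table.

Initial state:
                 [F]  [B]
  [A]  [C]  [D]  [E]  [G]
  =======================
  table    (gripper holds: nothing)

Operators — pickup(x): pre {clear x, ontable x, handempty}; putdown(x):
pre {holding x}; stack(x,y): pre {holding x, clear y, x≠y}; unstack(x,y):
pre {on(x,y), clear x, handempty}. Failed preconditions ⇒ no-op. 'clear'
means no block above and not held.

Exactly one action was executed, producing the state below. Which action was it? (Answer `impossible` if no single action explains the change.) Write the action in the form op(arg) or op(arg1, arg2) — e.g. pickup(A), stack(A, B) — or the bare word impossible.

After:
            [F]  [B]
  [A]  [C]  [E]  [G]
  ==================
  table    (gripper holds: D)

target: towers=[A; C; E/F; G/B] holding=D
     unstack(B, G) → towers=[A; C; D; E/F; G] holding=B
     unstack(F, E) → towers=[A; C; D; E; G/B] holding=F
         pickup(D) → towers=[A; C; E/F; G/B] holding=D  ← match
         pickup(A) → towers=[C; D; E/F; G/B] holding=A
         pickup(C) → towers=[A; D; E/F; G/B] holding=C

pickup(D)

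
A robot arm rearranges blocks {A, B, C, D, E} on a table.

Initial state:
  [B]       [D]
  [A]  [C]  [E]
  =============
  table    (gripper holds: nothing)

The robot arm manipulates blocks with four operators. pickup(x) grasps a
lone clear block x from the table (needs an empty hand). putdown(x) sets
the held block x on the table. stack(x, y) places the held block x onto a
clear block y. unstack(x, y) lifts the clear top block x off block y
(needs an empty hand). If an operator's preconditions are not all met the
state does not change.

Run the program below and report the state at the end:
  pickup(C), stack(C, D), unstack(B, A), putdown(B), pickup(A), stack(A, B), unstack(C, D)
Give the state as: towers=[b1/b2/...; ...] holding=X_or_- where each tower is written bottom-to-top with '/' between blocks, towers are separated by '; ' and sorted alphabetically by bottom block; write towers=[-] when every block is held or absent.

step 1 (pickup(C)): towers=[A/B; E/D] holding=C
step 2 (stack(C, D)): towers=[A/B; E/D/C] holding=-
step 3 (unstack(B, A)): towers=[A; E/D/C] holding=B
step 4 (putdown(B)): towers=[A; B; E/D/C] holding=-
step 5 (pickup(A)): towers=[B; E/D/C] holding=A
step 6 (stack(A, B)): towers=[B/A; E/D/C] holding=-
step 7 (unstack(C, D)): towers=[B/A; E/D] holding=C

towers=[B/A; E/D] holding=C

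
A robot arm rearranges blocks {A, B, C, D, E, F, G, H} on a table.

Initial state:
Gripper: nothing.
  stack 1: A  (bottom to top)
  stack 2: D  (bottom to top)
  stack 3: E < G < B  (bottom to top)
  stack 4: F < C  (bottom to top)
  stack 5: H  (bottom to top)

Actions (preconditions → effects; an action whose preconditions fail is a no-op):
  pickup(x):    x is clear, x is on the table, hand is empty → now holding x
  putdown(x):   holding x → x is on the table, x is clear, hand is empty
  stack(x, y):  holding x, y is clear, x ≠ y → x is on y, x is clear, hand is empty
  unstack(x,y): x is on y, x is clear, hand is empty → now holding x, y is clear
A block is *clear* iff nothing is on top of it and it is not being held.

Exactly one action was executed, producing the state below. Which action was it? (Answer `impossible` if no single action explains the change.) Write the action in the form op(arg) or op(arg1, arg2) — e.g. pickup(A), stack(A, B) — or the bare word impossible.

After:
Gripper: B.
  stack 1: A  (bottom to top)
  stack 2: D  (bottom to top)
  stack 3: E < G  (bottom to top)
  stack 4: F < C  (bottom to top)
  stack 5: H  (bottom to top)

unstack(B, G)

target: towers=[A; D; E/G; F/C; H] holding=B
         pickup(A) → towers=[D; E/G/B; F/C; H] holding=A
         pickup(H) → towers=[A; D; E/G/B; F/C] holding=H
     unstack(B, G) → towers=[A; D; E/G; F/C; H] holding=B  ← match
         pickup(D) → towers=[A; E/G/B; F/C; H] holding=D
     unstack(C, F) → towers=[A; D; E/G/B; F; H] holding=C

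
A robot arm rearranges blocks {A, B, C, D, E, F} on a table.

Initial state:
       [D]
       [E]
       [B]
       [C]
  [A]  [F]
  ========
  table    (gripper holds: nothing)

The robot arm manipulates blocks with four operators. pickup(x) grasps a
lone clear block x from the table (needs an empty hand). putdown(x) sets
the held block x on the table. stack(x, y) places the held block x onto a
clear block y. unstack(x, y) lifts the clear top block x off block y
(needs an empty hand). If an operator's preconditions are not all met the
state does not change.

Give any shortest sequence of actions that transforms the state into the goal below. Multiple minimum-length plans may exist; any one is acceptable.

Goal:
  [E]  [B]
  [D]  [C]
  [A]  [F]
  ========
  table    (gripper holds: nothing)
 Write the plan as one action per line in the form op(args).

unstack(D, E)
stack(D, A)
unstack(E, B)
stack(E, D)

step 1 (unstack(D, E)): towers=[A; F/C/B/E] holding=D
step 2 (stack(D, A)): towers=[A/D; F/C/B/E] holding=-
step 3 (unstack(E, B)): towers=[A/D; F/C/B] holding=E
step 4 (stack(E, D)): towers=[A/D/E; F/C/B] holding=-
goal check: towers=[A/D/E; F/C/B] holding=- — reached (length 4, optimal by BFS)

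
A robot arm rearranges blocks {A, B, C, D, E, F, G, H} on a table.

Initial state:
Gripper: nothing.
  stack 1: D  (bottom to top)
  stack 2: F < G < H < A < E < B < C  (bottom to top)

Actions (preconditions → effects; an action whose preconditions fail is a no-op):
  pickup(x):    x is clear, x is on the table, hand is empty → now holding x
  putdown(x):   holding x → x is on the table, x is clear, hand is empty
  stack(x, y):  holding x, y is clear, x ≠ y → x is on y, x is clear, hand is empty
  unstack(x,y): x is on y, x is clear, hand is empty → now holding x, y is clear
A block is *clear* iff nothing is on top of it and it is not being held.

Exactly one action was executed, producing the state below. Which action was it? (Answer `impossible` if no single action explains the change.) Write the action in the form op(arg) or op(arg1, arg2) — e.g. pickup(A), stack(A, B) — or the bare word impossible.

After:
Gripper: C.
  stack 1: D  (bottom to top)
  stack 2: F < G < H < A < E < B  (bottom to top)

target: towers=[D; F/G/H/A/E/B] holding=C
         pickup(D) → towers=[F/G/H/A/E/B/C] holding=D
     unstack(C, B) → towers=[D; F/G/H/A/E/B] holding=C  ← match

unstack(C, B)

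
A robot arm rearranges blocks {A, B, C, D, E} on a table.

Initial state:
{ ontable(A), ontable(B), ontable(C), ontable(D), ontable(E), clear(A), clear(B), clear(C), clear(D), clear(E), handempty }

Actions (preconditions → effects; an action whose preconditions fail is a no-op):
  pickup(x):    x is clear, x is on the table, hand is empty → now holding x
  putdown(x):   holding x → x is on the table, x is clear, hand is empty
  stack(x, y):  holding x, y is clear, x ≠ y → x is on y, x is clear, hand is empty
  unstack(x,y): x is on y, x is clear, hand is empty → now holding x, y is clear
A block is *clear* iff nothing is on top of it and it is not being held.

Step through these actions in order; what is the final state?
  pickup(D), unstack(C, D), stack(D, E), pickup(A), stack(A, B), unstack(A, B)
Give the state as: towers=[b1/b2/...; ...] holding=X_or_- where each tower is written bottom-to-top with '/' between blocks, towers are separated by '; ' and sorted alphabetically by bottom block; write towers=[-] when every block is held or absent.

step 1 (pickup(D)): towers=[A; B; C; E] holding=D
step 2 (unstack(C, D)) [no-op]: towers=[A; B; C; E] holding=D
step 3 (stack(D, E)): towers=[A; B; C; E/D] holding=-
step 4 (pickup(A)): towers=[B; C; E/D] holding=A
step 5 (stack(A, B)): towers=[B/A; C; E/D] holding=-
step 6 (unstack(A, B)): towers=[B; C; E/D] holding=A

towers=[B; C; E/D] holding=A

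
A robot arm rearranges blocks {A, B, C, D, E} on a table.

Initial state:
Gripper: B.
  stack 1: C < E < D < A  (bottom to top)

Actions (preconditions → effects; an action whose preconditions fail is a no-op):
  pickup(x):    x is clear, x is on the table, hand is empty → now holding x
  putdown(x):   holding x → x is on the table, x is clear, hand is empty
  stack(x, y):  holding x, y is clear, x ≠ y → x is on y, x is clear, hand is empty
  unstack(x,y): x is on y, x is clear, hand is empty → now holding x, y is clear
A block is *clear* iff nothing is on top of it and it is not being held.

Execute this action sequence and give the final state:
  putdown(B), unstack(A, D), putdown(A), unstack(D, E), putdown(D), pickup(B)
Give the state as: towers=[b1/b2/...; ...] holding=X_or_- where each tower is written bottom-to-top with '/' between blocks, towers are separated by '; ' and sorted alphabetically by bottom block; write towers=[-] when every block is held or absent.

towers=[A; C/E; D] holding=B

step 1 (putdown(B)): towers=[B; C/E/D/A] holding=-
step 2 (unstack(A, D)): towers=[B; C/E/D] holding=A
step 3 (putdown(A)): towers=[A; B; C/E/D] holding=-
step 4 (unstack(D, E)): towers=[A; B; C/E] holding=D
step 5 (putdown(D)): towers=[A; B; C/E; D] holding=-
step 6 (pickup(B)): towers=[A; C/E; D] holding=B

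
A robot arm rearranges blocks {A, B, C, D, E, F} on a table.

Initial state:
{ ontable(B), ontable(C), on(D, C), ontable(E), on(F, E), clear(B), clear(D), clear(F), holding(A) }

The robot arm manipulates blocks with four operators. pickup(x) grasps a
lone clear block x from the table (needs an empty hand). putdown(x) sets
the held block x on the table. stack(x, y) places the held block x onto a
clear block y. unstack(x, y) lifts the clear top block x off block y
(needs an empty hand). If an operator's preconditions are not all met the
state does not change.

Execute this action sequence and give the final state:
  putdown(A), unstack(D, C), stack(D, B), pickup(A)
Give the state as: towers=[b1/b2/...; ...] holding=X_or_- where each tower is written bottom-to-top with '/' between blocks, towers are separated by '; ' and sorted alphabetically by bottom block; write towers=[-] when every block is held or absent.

step 1 (putdown(A)): towers=[A; B; C/D; E/F] holding=-
step 2 (unstack(D, C)): towers=[A; B; C; E/F] holding=D
step 3 (stack(D, B)): towers=[A; B/D; C; E/F] holding=-
step 4 (pickup(A)): towers=[B/D; C; E/F] holding=A

towers=[B/D; C; E/F] holding=A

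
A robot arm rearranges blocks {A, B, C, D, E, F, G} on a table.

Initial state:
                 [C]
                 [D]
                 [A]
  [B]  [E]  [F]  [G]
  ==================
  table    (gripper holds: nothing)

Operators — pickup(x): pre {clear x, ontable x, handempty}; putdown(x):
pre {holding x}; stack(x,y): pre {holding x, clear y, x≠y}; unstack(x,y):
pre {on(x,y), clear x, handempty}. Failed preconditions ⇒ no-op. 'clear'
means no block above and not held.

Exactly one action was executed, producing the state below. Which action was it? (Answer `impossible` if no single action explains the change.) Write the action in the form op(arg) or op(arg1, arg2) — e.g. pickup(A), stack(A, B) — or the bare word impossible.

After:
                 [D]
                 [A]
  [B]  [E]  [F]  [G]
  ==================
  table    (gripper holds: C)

unstack(C, D)

target: towers=[B; E; F; G/A/D] holding=C
         pickup(B) → towers=[E; F; G/A/D/C] holding=B
         pickup(F) → towers=[B; E; G/A/D/C] holding=F
         pickup(E) → towers=[B; F; G/A/D/C] holding=E
     unstack(C, D) → towers=[B; E; F; G/A/D] holding=C  ← match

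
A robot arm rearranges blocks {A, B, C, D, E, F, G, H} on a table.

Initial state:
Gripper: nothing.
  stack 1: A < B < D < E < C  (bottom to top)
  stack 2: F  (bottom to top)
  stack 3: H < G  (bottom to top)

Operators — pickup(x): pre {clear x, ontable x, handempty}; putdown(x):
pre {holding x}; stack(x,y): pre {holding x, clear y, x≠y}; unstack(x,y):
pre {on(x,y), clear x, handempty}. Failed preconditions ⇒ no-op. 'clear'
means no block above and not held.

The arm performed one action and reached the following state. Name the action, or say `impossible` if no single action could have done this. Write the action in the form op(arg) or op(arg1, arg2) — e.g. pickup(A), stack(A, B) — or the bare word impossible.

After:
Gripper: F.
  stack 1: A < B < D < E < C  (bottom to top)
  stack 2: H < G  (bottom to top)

target: towers=[A/B/D/E/C; H/G] holding=F
     unstack(G, H) → towers=[A/B/D/E/C; F; H] holding=G
         pickup(F) → towers=[A/B/D/E/C; H/G] holding=F  ← match
     unstack(C, E) → towers=[A/B/D/E; F; H/G] holding=C

pickup(F)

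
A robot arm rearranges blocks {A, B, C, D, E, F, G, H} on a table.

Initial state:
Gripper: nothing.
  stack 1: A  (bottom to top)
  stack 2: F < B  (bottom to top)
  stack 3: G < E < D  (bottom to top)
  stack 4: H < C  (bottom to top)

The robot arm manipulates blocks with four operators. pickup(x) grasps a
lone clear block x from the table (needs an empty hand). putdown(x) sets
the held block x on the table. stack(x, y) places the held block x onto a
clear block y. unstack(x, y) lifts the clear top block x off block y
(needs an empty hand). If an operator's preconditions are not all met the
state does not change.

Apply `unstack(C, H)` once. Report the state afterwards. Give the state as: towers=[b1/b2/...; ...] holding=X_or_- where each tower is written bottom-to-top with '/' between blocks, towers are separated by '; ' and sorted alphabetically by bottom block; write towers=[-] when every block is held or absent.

towers=[A; F/B; G/E/D; H] holding=C

before: towers=[A; F/B; G/E/D; H/C] holding=-
pre[unstack(C, H)]: on(C,H) ok, clear(C) ok, handempty ok
all met → apply unstack(C, H)
after:  towers=[A; F/B; G/E/D; H] holding=C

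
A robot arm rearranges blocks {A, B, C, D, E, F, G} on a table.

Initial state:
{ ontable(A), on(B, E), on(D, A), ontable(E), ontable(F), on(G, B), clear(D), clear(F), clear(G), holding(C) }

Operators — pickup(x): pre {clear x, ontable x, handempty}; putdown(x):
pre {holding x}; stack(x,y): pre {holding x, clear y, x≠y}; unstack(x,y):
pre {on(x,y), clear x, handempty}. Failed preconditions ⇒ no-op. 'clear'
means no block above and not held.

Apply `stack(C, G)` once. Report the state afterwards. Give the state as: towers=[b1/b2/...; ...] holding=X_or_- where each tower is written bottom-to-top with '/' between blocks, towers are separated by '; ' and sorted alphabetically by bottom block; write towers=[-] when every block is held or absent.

before: towers=[A/D; E/B/G; F] holding=C
pre[stack(C, G)]: holding(C) ✓, clear(G) ✓, C≠G ✓
all met → apply stack(C, G)
after:  towers=[A/D; E/B/G/C; F] holding=-

towers=[A/D; E/B/G/C; F] holding=-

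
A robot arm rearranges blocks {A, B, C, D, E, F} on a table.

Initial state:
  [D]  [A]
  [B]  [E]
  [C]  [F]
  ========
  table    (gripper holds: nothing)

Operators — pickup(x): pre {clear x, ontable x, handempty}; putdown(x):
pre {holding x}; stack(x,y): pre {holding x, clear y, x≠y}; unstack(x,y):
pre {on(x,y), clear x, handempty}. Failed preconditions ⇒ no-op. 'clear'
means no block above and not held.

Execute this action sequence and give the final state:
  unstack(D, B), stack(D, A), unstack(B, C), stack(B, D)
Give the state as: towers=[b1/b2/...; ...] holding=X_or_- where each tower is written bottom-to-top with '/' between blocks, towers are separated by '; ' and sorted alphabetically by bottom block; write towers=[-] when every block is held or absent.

step 1 (unstack(D, B)): towers=[C/B; F/E/A] holding=D
step 2 (stack(D, A)): towers=[C/B; F/E/A/D] holding=-
step 3 (unstack(B, C)): towers=[C; F/E/A/D] holding=B
step 4 (stack(B, D)): towers=[C; F/E/A/D/B] holding=-

towers=[C; F/E/A/D/B] holding=-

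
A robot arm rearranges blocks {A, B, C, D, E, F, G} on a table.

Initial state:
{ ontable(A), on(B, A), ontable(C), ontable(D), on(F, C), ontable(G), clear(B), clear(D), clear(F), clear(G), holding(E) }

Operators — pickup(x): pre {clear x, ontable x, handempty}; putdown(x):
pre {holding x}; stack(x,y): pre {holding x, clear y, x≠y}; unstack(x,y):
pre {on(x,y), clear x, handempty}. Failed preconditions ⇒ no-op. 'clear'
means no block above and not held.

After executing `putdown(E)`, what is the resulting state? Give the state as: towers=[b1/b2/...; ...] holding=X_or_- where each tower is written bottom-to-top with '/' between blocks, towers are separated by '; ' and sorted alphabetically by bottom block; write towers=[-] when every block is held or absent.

towers=[A/B; C/F; D; E; G] holding=-

before: towers=[A/B; C/F; D; G] holding=E
pre[putdown(E)]: holding(E) ok
all met → apply putdown(E)
after:  towers=[A/B; C/F; D; E; G] holding=-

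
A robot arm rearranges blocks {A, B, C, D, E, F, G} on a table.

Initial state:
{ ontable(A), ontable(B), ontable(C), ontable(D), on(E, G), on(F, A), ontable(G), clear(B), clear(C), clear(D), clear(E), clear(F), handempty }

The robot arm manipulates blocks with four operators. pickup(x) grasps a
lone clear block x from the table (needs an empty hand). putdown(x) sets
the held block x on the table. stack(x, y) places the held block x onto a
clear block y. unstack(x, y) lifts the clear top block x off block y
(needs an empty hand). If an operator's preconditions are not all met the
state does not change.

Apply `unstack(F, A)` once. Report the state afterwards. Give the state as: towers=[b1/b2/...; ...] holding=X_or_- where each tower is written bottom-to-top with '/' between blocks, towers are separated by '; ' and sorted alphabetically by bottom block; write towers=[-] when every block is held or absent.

towers=[A; B; C; D; G/E] holding=F

before: towers=[A/F; B; C; D; G/E] holding=-
pre[unstack(F, A)]: on(F,A) ok, clear(F) ok, handempty ok
all met → apply unstack(F, A)
after:  towers=[A; B; C; D; G/E] holding=F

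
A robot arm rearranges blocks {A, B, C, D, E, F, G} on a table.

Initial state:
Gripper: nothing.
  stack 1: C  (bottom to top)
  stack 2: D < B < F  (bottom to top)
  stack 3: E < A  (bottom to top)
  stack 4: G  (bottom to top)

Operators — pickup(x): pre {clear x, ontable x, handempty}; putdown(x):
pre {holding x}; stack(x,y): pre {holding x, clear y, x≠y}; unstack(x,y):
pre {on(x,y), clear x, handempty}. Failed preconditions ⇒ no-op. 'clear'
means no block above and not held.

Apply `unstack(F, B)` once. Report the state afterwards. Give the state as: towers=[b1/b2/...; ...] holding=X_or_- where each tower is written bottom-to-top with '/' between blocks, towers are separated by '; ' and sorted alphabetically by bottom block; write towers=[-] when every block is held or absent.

towers=[C; D/B; E/A; G] holding=F

before: towers=[C; D/B/F; E/A; G] holding=-
pre[unstack(F, B)]: on(F,B) ok, clear(F) ok, handempty ok
all met → apply unstack(F, B)
after:  towers=[C; D/B; E/A; G] holding=F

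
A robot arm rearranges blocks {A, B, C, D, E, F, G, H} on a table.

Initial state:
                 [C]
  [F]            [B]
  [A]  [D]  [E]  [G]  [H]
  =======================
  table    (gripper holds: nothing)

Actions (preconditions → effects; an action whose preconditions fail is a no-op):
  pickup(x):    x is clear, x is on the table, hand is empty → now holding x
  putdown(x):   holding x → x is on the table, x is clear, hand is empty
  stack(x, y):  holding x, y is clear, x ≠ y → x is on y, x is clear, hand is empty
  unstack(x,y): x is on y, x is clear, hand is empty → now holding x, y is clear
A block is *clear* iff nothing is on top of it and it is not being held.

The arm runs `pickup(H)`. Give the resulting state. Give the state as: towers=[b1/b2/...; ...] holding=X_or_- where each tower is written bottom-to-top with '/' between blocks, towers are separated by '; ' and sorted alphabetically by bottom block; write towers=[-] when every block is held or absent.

towers=[A/F; D; E; G/B/C] holding=H

before: towers=[A/F; D; E; G/B/C; H] holding=-
pre[pickup(H)]: clear(H) ok, ontable(H) ok, handempty ok
all met → apply pickup(H)
after:  towers=[A/F; D; E; G/B/C] holding=H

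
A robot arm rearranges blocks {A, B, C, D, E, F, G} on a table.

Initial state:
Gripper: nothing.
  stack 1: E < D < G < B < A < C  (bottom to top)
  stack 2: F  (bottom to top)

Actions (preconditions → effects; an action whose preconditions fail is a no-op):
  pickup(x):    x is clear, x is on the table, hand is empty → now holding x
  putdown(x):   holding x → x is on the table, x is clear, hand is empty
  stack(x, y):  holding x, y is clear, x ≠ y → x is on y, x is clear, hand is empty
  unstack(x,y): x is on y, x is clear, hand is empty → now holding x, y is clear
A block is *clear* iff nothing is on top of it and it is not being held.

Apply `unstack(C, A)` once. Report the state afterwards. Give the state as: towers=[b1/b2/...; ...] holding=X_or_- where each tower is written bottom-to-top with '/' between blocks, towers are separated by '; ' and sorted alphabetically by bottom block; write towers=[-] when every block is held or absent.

before: towers=[E/D/G/B/A/C; F] holding=-
pre[unstack(C, A)]: on(C,A) yes, clear(C) yes, handempty yes
all met → apply unstack(C, A)
after:  towers=[E/D/G/B/A; F] holding=C

towers=[E/D/G/B/A; F] holding=C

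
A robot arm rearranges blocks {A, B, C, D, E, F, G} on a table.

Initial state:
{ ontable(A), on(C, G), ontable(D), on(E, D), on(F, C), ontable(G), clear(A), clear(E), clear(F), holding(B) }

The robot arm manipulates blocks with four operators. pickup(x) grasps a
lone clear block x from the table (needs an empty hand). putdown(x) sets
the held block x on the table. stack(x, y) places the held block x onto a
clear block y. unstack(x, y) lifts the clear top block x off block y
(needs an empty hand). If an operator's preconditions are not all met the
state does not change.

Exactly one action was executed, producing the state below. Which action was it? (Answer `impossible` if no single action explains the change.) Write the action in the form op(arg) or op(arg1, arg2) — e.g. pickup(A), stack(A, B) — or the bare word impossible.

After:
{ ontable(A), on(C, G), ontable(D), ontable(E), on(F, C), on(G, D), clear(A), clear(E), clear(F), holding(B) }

impossible

target: towers=[A; D/G/C/F; E] holding=B
        putdown(B) → towers=[A; B; D/E; G/C/F] holding=-
       stack(B, F) → towers=[A; D/E; G/C/F/B] holding=-
       stack(B, A) → towers=[A/B; D/E; G/C/F] holding=-
       stack(B, E) → towers=[A; D/E/B; G/C/F] holding=-
none of the 4 applicable actions match → impossible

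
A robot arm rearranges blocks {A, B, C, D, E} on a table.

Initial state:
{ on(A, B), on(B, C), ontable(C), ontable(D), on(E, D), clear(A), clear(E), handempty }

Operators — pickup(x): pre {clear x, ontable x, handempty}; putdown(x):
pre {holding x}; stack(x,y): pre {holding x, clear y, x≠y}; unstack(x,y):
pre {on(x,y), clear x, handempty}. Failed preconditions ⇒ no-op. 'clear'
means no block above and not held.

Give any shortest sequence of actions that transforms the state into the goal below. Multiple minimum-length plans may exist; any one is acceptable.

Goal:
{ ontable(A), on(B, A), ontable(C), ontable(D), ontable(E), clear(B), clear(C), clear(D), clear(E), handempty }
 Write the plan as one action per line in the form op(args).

step 1 (unstack(A, B)): towers=[C/B; D/E] holding=A
step 2 (putdown(A)): towers=[A; C/B; D/E] holding=-
step 3 (unstack(B, C)): towers=[A; C; D/E] holding=B
step 4 (stack(B, A)): towers=[A/B; C; D/E] holding=-
step 5 (unstack(E, D)): towers=[A/B; C; D] holding=E
step 6 (putdown(E)): towers=[A/B; C; D; E] holding=-
goal check: towers=[A/B; C; D; E] holding=- — reached (length 6, optimal by BFS)

unstack(A, B)
putdown(A)
unstack(B, C)
stack(B, A)
unstack(E, D)
putdown(E)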